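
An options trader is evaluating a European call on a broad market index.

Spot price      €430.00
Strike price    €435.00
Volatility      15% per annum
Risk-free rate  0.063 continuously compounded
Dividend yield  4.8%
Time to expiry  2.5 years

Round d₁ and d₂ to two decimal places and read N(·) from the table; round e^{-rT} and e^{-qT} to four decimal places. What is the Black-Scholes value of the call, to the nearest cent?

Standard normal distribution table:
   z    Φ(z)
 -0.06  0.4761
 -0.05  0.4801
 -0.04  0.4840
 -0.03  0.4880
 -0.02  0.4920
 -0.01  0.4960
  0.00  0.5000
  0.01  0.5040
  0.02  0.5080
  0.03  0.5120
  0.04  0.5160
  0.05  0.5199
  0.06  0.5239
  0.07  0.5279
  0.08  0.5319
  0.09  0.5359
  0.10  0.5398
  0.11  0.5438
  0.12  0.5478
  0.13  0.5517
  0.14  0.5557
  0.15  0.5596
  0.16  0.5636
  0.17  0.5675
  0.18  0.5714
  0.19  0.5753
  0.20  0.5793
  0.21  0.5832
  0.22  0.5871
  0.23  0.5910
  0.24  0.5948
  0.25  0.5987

€41.06

σ√T = 0.15 × 1.5811 = 0.2372
ln(S/K) + (r − q + σ²/2)T = ln(430/435) + (0.063 − 0.048 + 0.15²/2)·2.5 = -0.0116 + 0.0656 = 0.0541
d₁ = 0.0541 / 0.2372 = 0.2280 → 0.23
d₂ = d₁ − σ√T = 0.2280 − 0.2372 = -0.0092 → -0.01
e^(−qT) = e^(−0.048·2.5) = 0.8869;  e^(−rT) = e^(−0.063·2.5) = 0.8543
N(d₁) = N(0.23) = 0.5910;  N(d₂) = N(-0.01) = 0.4960
C = 430·0.8869·0.5910 − 435·0.8543·0.4960 = 225.3879 − 184.3238 = 41.0641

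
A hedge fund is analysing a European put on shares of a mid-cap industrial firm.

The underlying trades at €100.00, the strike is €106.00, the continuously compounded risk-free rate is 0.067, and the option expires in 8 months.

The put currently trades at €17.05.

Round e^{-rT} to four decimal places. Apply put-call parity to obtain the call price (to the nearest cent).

€15.68

exp(−rT) = exp(−0.067·0.6667) = 0.9563
Put-call parity: C − P = S − K·e^(−rT) = 100 − 106·0.9563 = 100 − 101.3678 = -1.3678
C = P + (C − P) = 17.05 + (-1.3678) = 15.6822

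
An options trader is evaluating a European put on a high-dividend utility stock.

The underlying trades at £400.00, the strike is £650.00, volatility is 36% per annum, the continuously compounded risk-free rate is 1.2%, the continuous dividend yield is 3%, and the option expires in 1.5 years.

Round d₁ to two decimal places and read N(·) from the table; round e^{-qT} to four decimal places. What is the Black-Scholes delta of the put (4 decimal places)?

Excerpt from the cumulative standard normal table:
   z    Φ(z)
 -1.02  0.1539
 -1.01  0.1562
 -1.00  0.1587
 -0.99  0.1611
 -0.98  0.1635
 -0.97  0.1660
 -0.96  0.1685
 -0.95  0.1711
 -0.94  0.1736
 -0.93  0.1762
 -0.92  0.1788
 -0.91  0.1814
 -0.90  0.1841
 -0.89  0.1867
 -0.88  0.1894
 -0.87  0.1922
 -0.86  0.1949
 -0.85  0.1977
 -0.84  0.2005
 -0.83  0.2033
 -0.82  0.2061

-0.7900

σ√T = 0.36 × 1.2247 = 0.4409
d₁ = [ln(400/650) + (0.012 − 0.03 + ½·0.36²)·1.5] / (σ√T) = (-0.4855 + 0.0702) / 0.4409 = -0.9419 ≈ -0.94
N(d₁) = N(-0.94) = 0.1736
Δ_put = exp(−qT)·(N(d₁) − 1) = 0.9560·(0.1736 − 1) = -0.7900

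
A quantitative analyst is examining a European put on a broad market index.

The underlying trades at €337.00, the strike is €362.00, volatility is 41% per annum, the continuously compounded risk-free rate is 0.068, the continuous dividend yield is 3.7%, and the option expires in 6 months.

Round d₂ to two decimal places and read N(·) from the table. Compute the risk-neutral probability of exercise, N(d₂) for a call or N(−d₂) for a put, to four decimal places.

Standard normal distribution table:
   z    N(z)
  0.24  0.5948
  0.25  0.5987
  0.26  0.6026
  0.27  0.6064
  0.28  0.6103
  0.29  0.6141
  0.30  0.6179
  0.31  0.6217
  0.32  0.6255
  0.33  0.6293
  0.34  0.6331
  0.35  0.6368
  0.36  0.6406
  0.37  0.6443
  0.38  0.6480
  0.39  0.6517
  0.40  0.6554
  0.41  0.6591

σ√T = 0.41 × 0.7071 = 0.2899
ln(S/K) + (r − q + σ²/2)T = ln(337/362) + (0.068 − 0.037 + 0.41²/2)·0.5 = -0.0716 + 0.0575 = -0.0140
d₁ = -0.0140 / 0.2899 = -0.0484 which rounds to -0.05
d₂ = d₁ − σ√T = -0.0484 − 0.2899 = -0.3383 which rounds to -0.34
Pr(exercise) under Q = N(−d₂) = N(0.34) = 0.6331

0.6331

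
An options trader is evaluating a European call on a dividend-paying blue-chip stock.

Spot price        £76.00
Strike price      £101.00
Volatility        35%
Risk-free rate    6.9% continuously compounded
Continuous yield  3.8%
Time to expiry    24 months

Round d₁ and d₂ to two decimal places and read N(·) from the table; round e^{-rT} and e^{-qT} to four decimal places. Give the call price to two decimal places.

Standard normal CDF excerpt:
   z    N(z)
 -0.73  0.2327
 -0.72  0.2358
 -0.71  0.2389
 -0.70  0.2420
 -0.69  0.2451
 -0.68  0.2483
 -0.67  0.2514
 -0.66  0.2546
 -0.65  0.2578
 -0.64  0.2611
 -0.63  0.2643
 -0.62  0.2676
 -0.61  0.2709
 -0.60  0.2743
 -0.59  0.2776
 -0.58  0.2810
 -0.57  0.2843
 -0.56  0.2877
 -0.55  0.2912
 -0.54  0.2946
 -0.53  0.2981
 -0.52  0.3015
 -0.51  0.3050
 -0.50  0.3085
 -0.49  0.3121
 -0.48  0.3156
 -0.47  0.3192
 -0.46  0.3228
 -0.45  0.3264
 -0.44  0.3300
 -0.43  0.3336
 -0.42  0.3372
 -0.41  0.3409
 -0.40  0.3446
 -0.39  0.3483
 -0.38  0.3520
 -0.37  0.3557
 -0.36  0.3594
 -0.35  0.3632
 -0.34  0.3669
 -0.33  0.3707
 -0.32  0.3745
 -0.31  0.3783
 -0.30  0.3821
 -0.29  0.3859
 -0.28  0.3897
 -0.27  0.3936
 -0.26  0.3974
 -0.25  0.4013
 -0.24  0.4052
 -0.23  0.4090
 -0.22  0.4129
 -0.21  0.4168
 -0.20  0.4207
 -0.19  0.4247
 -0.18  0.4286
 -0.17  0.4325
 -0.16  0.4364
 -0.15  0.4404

£8.34

σ√T = 0.35·√2 = 0.4950
ln(S/K) + (r − q + σ²/2)T = ln(76/101) + (0.069 − 0.038 + 0.35²/2)·2 = -0.2844 + 0.1845 = -0.0999
d₁ = -0.0999 / 0.4950 = -0.2018 ≈ -0.20
d₂ = d₁ − σ√T = -0.2018 − 0.4950 = -0.6968 ≈ -0.70
e^(−qT) = e^(−0.038·2) = 0.9268;  e^(−rT) = e^(−0.069·2) = 0.8711
C = 76·0.9268·N(-0.20) − 101·0.8711·N(-0.70) = 76·0.9268·0.4207 − 101·0.8711·0.2420 = 29.6328 − 21.2914 = 8.3413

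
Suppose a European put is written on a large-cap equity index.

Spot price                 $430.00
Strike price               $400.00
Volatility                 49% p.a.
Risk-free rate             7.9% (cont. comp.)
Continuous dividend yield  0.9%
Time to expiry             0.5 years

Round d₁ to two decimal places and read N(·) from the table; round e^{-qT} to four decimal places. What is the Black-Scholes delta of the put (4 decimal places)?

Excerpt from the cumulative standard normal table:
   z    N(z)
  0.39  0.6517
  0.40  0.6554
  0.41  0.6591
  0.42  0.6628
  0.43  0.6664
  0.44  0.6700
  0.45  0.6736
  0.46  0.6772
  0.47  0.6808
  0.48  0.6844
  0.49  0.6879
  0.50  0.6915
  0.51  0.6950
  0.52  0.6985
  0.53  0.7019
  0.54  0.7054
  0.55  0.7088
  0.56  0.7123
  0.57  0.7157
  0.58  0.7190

T = 0.5;  σ√T = 0.3465
d₁ = [ln(430/400) + (0.079 − 0.009 + ½·0.49²)·0.5] / (σ√T) = (0.0723 + 0.0950) / 0.3465 = 0.4830 → 0.48
N(d₁) = N(0.48) = 0.6844
Δ_put = e^(−qT)·(N(d₁) − 1) = 0.9955·(0.6844 − 1) = -0.3142

-0.3142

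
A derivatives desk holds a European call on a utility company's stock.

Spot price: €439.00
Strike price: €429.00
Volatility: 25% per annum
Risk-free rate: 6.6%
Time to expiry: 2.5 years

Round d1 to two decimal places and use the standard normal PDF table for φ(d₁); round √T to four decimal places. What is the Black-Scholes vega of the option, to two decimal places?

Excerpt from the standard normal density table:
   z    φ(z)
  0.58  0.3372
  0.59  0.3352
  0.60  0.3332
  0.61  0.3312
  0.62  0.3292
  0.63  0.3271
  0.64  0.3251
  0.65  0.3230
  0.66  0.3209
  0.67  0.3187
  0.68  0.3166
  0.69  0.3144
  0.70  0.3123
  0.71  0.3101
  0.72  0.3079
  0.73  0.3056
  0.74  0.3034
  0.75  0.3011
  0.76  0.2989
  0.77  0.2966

T = 2.5;  σ√T = 0.3953
d₁ = [ln(439/429) + (0.066 + 0.25²/2)·2.5] / 0.3953 = [0.0230 + 0.2431] / 0.3953 = 0.6734 which rounds to 0.67
√T = √2.5 = 1.5811
φ(d₁) = φ(0.67) = 0.3187
vega = S·φ(d₁)·√T = 439·0.3187·1.5811 = 221.2106

221.21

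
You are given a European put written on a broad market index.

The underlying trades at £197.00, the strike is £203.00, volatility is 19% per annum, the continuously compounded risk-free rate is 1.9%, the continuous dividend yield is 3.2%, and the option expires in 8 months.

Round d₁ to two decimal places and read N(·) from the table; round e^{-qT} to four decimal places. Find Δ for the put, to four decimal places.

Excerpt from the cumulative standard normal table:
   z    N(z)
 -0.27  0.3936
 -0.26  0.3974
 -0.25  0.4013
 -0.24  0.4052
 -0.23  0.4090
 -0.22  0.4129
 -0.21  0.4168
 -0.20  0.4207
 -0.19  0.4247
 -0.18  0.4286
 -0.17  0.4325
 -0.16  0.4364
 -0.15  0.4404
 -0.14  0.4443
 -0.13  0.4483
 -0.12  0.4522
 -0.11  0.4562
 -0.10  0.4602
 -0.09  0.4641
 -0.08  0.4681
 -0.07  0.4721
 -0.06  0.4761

-0.5555

T = 0.6667;  σ√T = 0.1551
d₁ = [ln(197/203) + (0.019 − 0.032 + ½·0.19²)·0.6667] / (σ√T) = (-0.0300 + 0.0034) / 0.1551 = -0.1717 ⇒ -0.17
N(d₁) = N(-0.17) = 0.4325
Δ_put = exp(−qT)·(N(d₁) − 1) = 0.9789·(0.4325 − 1) = -0.5555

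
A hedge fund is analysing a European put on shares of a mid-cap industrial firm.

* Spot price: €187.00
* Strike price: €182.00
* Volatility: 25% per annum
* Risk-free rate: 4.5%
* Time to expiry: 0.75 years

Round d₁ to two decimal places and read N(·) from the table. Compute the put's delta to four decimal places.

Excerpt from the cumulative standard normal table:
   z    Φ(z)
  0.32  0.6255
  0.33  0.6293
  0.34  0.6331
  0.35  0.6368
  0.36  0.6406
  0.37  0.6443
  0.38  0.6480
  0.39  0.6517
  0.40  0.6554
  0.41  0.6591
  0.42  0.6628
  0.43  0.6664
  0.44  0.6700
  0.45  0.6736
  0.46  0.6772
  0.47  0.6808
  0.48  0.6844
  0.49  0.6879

-0.3483

σ√T = 0.25·√0.75 = 0.2165
ln(S/K) + (r + σ²/2)T = ln(187/182) + (0.045 + 0.25²/2)·0.75 = 0.0271 + 0.0572 = 0.0843
d₁ = 0.0843 / 0.2165 = 0.3893 ≈ 0.39
N(d₁) = N(0.39) = 0.6517
Δ_put = N(d₁) − 1 = 0.6517 − 1 = -0.3483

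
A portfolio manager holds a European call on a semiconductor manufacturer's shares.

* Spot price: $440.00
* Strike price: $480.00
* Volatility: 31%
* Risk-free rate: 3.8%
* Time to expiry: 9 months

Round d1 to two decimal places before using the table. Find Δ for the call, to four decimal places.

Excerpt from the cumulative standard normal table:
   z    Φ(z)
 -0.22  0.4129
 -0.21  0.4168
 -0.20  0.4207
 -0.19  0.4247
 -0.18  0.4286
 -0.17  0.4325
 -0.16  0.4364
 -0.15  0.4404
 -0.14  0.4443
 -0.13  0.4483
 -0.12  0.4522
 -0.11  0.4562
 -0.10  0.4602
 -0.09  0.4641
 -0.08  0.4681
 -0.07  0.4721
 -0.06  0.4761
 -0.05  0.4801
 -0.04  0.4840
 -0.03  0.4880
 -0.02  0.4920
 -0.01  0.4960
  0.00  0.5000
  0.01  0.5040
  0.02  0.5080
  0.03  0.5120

0.4681

σ√T = 0.31·√0.75 = 0.2685
d₁ = [ln(440/480) + (0.038 + ½·0.31²)·0.75] / (σ√T) = (-0.0870 + 0.0645) / 0.2685 = -0.0837 ⇒ -0.08
N(d₁) = N(-0.08) = 0.4681
Δ_call = N(d₁) = 0.4681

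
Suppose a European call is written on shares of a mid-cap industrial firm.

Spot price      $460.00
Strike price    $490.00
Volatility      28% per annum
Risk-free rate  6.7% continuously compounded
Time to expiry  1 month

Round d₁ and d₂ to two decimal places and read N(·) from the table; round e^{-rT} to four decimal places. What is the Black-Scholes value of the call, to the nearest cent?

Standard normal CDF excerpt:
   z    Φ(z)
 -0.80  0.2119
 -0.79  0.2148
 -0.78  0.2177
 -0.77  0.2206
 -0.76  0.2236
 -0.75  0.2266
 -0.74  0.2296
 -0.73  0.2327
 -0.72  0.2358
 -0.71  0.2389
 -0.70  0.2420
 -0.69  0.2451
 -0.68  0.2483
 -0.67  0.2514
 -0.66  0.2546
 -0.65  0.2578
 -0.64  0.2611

$5.23

T = 0.08333;  σ√T = 0.0808
d₁ = [ln(460/490) + (0.067 + 0.28²/2)·0.08333] / 0.0808 = [-0.0632 + 0.0089] / 0.0808 = -0.6721 ⇒ -0.67
d₂ = d₁ − σ√T = -0.6721 − 0.0808 = -0.7530 ⇒ -0.75
exp(−rT) = exp(−0.067·0.08333) = 0.9944
N(d₁) = N(-0.67) = 0.2514;  N(d₂) = N(-0.75) = 0.2266
C = 460·0.2514 − 490·0.9944·0.2266 = 115.6440 − 110.4122 = 5.2318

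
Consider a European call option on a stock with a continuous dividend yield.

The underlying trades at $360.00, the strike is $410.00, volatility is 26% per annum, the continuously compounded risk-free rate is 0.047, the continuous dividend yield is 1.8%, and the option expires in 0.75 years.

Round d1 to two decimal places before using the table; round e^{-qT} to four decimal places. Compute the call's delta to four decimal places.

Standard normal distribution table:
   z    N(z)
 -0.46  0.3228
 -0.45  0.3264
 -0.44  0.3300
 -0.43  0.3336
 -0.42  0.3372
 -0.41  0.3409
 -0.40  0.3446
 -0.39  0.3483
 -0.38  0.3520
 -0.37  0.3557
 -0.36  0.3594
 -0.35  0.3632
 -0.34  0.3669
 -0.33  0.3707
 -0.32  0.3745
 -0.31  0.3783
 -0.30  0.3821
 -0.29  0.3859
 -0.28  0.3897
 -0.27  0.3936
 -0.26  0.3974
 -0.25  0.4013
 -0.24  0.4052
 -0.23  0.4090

σ√T = 0.26 × 0.8660 = 0.2252
ln(S/K) + (r − q + σ²/2)T = ln(360/410) + (0.047 − 0.018 + 0.26²/2)·0.75 = -0.1301 + 0.0471 = -0.0830
d₁ = -0.0830 / 0.2252 = -0.3684 which rounds to -0.37
N(d₁) = N(-0.37) = 0.3557
Δ_call = exp(−qT)·N(d₁) = 0.9866·0.3557 = 0.3509

0.3509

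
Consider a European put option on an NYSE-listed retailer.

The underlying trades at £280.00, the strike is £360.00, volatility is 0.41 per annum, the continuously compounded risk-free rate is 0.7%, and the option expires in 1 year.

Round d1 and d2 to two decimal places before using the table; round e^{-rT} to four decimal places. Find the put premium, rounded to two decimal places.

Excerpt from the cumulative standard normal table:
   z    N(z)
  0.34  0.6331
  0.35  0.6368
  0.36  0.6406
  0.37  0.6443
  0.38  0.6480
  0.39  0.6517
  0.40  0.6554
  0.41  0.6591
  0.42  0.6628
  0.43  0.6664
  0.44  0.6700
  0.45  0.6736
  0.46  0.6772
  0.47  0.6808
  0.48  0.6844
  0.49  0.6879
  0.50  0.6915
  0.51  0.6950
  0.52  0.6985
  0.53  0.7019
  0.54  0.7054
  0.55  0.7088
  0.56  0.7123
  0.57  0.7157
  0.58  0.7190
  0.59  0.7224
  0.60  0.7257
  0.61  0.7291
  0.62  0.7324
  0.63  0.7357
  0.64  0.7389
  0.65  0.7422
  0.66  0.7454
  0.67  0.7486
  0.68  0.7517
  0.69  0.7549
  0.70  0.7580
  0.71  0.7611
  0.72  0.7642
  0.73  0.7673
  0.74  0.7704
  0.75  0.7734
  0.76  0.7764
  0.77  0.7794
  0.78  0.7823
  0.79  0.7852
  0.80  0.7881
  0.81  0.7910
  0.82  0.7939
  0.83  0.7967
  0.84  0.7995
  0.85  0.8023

£99.25

σ√T = 0.41 × 1.0000 = 0.4100
d₁ = [ln(280/360) + (0.007 + ½·0.41²)·1] / (σ√T) = (-0.2513 + 0.0910) / 0.4100 = -0.3909 ⇒ -0.39
d₂ = -0.3909 − 0.4100 = -0.8009 ⇒ -0.80
e^(−rT) = e^(−0.007·1) = 0.9930
P = 360·0.9930·N(0.80) − 280·N(0.39) = 360·0.9930·0.7881 − 280·0.6517 = 281.7300 − 182.4760 = 99.2540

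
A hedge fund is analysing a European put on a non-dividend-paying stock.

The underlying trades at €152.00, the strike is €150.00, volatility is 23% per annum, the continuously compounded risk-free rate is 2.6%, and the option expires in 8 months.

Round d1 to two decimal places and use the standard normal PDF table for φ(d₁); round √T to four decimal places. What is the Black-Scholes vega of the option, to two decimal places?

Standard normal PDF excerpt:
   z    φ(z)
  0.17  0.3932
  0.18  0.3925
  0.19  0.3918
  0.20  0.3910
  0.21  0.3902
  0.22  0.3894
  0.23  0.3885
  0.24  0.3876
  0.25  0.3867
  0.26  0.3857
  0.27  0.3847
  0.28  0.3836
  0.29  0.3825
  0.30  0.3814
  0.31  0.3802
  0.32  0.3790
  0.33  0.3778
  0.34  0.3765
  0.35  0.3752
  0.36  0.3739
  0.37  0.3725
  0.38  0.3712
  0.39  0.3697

47.87

σ√T = 0.23·√0.6667 = 0.1878
d₁ = [ln(152/150) + (0.026 + ½·0.23²)·0.6667] / (σ√T) = (0.0132 + 0.0350) / 0.1878 = 0.2567 ⇒ 0.26
√T = √0.6667 = 0.8165
φ(d₁) = φ(0.26) = 0.3857
vega = S·φ(d₁)·√T = 152·0.3857·0.8165 = 47.8685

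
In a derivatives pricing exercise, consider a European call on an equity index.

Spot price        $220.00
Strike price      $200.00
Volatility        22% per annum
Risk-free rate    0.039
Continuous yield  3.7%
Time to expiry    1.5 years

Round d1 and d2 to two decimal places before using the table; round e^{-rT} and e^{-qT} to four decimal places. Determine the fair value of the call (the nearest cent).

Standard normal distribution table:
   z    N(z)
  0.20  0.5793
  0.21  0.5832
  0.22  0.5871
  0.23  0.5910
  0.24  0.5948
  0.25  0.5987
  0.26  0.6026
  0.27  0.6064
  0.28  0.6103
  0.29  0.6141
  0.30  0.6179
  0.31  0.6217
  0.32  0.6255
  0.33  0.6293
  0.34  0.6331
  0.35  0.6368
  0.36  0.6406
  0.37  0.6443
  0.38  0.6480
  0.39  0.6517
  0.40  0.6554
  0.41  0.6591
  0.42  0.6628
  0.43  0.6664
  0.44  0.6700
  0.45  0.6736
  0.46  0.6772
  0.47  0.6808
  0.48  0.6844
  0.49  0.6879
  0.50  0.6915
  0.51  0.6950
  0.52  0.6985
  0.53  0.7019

$32.43

σ√T = 0.22 × 1.2247 = 0.2694
d₁ = [ln(220/200) + (0.039 − 0.037 + 0.22²/2)·1.5] / 0.2694 = [0.0953 + 0.0393] / 0.2694 = 0.4996 ⇒ 0.50
d₂ = d₁ − σ√T = 0.4996 − 0.2694 = 0.2301 ⇒ 0.23
exp(−qT) = exp(−0.037·1.5) = 0.9460;  exp(−rT) = exp(−0.039·1.5) = 0.9432
C = 220·0.9460·N(0.50) − 200·0.9432·N(0.23) = 220·0.9460·0.6915 − 200·0.9432·0.5910 = 143.9150 − 111.4862 = 32.4287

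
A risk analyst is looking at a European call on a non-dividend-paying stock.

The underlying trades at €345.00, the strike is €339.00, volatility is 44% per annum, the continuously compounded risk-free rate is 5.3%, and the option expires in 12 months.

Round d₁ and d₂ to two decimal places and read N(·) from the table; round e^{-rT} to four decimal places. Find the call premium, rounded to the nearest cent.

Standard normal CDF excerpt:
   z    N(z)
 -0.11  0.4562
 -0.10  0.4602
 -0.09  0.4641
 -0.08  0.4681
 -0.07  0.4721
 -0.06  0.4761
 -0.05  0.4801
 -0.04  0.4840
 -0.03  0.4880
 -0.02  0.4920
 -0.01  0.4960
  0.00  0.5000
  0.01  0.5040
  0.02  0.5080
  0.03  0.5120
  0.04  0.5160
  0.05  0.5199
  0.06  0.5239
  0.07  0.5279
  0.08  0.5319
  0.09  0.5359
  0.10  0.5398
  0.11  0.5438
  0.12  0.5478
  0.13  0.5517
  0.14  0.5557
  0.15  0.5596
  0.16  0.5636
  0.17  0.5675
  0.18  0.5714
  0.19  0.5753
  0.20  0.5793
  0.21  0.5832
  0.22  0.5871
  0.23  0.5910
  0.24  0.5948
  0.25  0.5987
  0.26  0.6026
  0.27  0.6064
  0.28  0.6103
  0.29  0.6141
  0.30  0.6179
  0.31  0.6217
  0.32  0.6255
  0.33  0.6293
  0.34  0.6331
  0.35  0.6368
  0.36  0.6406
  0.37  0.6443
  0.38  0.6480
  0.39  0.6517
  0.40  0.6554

T = 1;  σ√T = 0.4400
d₁ = [ln(345/339) + (0.053 + ½·0.44²)·1] / (σ√T) = (0.0175 + 0.1498) / 0.4400 = 0.3803 ⇒ 0.38
d₂ = 0.3803 − 0.4400 = -0.0597 ⇒ -0.06
e^(−rT) = e^(−0.053·1) = 0.9484
C = 345·N(0.38) − 339·0.9484·N(-0.06) = 345·0.6480 − 339·0.9484·0.4761 = 223.5600 − 153.0698 = 70.4902

€70.49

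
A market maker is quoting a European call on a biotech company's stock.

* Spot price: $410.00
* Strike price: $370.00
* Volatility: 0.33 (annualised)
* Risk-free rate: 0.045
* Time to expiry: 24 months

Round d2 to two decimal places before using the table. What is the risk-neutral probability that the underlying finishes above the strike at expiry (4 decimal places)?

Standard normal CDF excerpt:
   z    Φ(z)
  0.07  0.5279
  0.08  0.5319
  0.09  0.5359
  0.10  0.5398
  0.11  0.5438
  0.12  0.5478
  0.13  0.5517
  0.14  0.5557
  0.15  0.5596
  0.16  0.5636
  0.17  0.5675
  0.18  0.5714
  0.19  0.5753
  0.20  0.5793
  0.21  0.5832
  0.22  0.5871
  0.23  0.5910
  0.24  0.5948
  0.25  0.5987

σ√T = 0.33·√2 = 0.4667
ln(S/K) + (r + σ²/2)T = ln(410/370) + (0.045 + 0.33²/2)·2 = 0.1027 + 0.1989 = 0.3016
d₁ = 0.3016 / 0.4667 = 0.6462 which rounds to 0.65
d₂ = d₁ − σ√T = 0.6462 − 0.4667 = 0.1795 which rounds to 0.18
Pr(exercise) under Q = N(d₂) = 0.5714

0.5714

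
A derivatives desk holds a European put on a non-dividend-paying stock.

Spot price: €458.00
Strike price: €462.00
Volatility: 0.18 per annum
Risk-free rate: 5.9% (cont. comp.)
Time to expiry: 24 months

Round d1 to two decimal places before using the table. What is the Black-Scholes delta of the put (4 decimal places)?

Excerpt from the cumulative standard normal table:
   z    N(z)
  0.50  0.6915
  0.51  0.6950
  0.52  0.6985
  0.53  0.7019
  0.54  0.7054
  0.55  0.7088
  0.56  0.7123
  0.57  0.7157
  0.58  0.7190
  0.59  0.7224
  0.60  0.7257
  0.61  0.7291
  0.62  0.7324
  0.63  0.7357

-0.2877

σ√T = 0.18·√2 = 0.2546
ln(S/K) + (r + σ²/2)T = ln(458/462) + (0.059 + 0.18²/2)·2 = -0.0087 + 0.1504 = 0.1417
d₁ = 0.1417 / 0.2546 = 0.5567 ⇒ 0.56
N(d₁) = N(0.56) = 0.7123
Δ_put = N(d₁) − 1 = 0.7123 − 1 = -0.2877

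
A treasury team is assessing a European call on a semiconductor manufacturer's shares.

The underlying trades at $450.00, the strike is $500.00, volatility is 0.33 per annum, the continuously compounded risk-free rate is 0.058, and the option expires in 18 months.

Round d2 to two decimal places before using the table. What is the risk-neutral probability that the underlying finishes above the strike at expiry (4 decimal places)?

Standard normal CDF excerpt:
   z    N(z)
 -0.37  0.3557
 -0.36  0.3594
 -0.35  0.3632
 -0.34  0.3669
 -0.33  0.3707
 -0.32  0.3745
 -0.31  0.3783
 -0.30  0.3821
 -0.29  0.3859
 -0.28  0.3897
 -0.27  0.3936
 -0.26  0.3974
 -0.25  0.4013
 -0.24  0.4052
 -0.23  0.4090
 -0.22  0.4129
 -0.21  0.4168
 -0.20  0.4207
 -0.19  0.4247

T = 1.5;  σ√T = 0.4042
ln(S/K) + (r + σ²/2)T = ln(450/500) + (0.058 + 0.33²/2)·1.5 = -0.1054 + 0.1687 = 0.0633
d₁ = 0.0633 / 0.4042 = 0.1567 which rounds to 0.16
d₂ = d₁ − σ√T = 0.1567 − 0.4042 = -0.2475 which rounds to -0.25
Risk-neutral Pr[S_T > K] = N(d₂) = N(-0.25) = 0.4013

0.4013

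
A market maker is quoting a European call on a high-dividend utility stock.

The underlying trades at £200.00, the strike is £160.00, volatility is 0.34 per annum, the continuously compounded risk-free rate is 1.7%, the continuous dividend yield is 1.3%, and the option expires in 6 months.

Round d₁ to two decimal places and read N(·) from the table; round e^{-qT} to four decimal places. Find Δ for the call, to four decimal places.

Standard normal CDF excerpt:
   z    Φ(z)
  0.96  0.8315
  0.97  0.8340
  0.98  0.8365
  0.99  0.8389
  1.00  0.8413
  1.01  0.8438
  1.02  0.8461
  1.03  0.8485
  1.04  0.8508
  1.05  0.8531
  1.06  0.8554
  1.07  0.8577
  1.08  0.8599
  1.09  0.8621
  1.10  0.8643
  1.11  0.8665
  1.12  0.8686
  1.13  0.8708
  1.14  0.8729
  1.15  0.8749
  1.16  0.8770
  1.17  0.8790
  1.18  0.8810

σ√T = 0.34·√0.5 = 0.2404
d₁ = [ln(200/160) + (0.017 − 0.013 + 0.34²/2)·0.5] / 0.2404 = [0.2231 + 0.0309] / 0.2404 = 1.0567 → 1.06
N(d₁) = N(1.06) = 0.8554
Δ_call = e^(−qT)·N(d₁) = 0.9935·0.8554 = 0.8498

0.8498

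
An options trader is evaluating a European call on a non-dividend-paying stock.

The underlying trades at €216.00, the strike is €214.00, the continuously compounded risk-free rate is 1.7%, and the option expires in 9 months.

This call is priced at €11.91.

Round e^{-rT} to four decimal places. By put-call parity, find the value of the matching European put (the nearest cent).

exp(−rT) = exp(−0.017·0.75) = 0.9873
Put-call parity: C − P = S − K·e^(−rT) = 216 − 214·0.9873 = 216 − 211.2822 = 4.7178
P = C − (C − P) = 11.91 − (4.7178) = 7.1922

€7.19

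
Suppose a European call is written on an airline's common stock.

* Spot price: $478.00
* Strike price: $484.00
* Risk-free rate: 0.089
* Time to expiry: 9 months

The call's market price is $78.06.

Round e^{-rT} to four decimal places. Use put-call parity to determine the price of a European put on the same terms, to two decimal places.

$52.79

e^(−rT) = e^(−0.089·0.75) = 0.9354
Put-call parity: C − P = S − K·e^(−rT) = 478 − 484·0.9354 = 478 − 452.7336 = 25.2664
P = C − (C − P) = 78.06 − (25.2664) = 52.7936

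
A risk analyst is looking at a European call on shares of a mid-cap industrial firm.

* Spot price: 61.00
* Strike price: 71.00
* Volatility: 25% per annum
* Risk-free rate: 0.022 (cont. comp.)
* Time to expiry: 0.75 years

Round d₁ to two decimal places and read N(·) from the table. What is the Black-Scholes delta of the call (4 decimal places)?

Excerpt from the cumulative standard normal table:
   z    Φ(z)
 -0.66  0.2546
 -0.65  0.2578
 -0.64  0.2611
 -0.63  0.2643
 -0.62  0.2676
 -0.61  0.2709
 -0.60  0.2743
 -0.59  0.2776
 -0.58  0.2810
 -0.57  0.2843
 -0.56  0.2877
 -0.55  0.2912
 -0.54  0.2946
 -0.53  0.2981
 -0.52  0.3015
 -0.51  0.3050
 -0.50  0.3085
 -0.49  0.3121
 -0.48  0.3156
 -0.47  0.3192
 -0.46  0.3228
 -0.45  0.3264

σ√T = 0.25 × 0.8660 = 0.2165
d₁ = [ln(61/71) + (0.022 + 0.25²/2)·0.75] / 0.2165 = [-0.1518 + 0.0399] / 0.2165 = -0.5167 which rounds to -0.52
N(d₁) = N(-0.52) = 0.3015
Δ_call = N(d₁) = 0.3015

0.3015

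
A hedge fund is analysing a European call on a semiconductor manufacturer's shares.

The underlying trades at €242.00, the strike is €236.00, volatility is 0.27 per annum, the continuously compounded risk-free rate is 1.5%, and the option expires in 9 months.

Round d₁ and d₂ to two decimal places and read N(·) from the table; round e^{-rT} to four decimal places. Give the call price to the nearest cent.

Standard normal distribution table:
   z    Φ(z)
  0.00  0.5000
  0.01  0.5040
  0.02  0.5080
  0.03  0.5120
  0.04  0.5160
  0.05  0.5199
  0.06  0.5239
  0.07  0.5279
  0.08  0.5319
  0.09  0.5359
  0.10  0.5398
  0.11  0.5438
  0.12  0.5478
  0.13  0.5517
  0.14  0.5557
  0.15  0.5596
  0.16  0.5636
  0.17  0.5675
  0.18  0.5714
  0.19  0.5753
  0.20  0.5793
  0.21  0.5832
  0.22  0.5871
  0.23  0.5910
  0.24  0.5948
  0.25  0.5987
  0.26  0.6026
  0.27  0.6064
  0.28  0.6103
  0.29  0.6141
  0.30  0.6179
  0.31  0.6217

€26.34

T = 0.75;  σ√T = 0.2338
d₁ = [ln(242/236) + (0.015 + 0.27²/2)·0.75] / 0.2338 = [0.0251 + 0.0386] / 0.2338 = 0.2724 which rounds to 0.27
d₂ = d₁ − σ√T = 0.2724 − 0.2338 = 0.0386 which rounds to 0.04
exp(−rT) = exp(−0.015·0.75) = 0.9888
N(d₁) = N(0.27) = 0.6064;  N(d₂) = N(0.04) = 0.5160
C = 242·0.6064 − 236·0.9888·0.5160 = 146.7488 − 120.4121 = 26.3367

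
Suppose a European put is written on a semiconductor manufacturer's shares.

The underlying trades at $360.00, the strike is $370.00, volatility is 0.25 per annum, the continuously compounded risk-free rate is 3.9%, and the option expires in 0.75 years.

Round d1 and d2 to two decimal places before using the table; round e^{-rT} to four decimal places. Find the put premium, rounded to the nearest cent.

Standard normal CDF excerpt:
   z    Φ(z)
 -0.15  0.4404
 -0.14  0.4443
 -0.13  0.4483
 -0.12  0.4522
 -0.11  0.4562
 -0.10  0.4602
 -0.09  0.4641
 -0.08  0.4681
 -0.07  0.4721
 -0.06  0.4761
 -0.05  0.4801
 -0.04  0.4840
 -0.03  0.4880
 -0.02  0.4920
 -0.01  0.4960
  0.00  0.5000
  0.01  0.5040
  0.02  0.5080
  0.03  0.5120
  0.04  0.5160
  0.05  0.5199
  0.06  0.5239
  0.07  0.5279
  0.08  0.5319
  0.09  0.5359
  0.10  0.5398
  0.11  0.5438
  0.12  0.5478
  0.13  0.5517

$31.18

σ√T = 0.25 × 0.8660 = 0.2165
d₁ = [ln(360/370) + (0.039 + 0.25²/2)·0.75] / 0.2165 = [-0.0274 + 0.0527] / 0.2165 = 0.1168 which rounds to 0.12
d₂ = d₁ − σ√T = 0.1168 − 0.2165 = -0.0997 which rounds to -0.10
e^(−rT) = e^(−0.039·0.75) = 0.9712
N(−d₂) = N(0.10) = 0.5398;  N(−d₁) = N(-0.12) = 0.4522
P = 370·0.9712·0.5398 − 360·0.4522 = 193.9739 − 162.7920 = 31.1819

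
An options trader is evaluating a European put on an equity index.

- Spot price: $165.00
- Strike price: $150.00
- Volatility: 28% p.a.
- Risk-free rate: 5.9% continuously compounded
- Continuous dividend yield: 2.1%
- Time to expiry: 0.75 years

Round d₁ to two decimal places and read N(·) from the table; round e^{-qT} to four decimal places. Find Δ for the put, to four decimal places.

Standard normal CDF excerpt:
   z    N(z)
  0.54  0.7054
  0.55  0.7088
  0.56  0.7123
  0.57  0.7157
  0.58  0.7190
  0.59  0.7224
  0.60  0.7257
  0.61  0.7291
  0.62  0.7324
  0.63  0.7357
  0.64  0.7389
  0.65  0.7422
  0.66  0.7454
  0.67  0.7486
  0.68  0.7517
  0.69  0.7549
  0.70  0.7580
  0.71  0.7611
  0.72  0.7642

-0.2602

σ√T = 0.28 × 0.8660 = 0.2425
d₁ = [ln(165/150) + (0.059 − 0.021 + ½·0.28²)·0.75] / (σ√T) = (0.0953 + 0.0579) / 0.2425 = 0.6318 which rounds to 0.63
N(d₁) = N(0.63) = 0.7357
Δ_put = e^(−qT)·(N(d₁) − 1) = 0.9844·(0.7357 − 1) = -0.2602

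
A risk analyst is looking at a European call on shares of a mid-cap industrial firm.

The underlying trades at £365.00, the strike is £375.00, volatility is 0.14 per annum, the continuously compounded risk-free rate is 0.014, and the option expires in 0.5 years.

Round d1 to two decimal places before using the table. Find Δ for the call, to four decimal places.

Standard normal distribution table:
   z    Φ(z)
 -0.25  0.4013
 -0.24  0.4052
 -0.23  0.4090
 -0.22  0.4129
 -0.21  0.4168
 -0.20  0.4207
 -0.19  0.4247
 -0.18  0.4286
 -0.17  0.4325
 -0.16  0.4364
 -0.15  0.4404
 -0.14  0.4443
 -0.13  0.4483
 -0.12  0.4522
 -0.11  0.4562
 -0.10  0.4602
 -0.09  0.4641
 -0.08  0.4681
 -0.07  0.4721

0.4404

σ√T = 0.14 × 0.7071 = 0.0990
d₁ = [ln(365/375) + (0.014 + 0.14²/2)·0.5] / 0.0990 = [-0.0270 + 0.0119] / 0.0990 = -0.1528 → -0.15
N(d₁) = N(-0.15) = 0.4404
Δ_call = N(d₁) = 0.4404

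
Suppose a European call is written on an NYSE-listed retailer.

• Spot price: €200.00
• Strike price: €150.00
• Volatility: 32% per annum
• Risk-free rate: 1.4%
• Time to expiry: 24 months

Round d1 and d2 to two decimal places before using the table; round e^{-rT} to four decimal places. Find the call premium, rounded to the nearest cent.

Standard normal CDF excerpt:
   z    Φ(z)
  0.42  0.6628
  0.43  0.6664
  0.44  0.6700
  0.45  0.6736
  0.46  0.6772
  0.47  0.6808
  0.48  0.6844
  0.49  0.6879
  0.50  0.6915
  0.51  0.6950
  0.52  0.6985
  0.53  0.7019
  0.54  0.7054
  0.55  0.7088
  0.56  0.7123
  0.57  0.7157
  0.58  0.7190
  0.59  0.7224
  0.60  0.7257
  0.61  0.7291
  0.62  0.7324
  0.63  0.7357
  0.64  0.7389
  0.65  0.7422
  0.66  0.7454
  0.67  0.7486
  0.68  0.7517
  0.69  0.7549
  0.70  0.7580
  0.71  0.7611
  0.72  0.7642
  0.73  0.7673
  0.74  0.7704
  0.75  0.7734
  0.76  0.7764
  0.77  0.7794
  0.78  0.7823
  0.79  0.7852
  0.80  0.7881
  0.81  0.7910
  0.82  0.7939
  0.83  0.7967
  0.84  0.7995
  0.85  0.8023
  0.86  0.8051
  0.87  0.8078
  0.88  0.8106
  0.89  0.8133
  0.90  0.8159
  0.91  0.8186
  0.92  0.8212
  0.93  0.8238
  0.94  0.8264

€64.94

σ√T = 0.32·√2 = 0.4525
d₁ = [ln(200/150) + (0.014 + 0.32²/2)·2] / 0.4525 = [0.2877 + 0.1304] / 0.4525 = 0.9238 ≈ 0.92
d₂ = d₁ − σ√T = 0.9238 − 0.4525 = 0.4713 ≈ 0.47
e^(−rT) = e^(−0.014·2) = 0.9724
N(d₁) = N(0.92) = 0.8212;  N(d₂) = N(0.47) = 0.6808
C = 200·0.8212 − 150·0.9724·0.6808 = 164.2400 − 99.3015 = 64.9385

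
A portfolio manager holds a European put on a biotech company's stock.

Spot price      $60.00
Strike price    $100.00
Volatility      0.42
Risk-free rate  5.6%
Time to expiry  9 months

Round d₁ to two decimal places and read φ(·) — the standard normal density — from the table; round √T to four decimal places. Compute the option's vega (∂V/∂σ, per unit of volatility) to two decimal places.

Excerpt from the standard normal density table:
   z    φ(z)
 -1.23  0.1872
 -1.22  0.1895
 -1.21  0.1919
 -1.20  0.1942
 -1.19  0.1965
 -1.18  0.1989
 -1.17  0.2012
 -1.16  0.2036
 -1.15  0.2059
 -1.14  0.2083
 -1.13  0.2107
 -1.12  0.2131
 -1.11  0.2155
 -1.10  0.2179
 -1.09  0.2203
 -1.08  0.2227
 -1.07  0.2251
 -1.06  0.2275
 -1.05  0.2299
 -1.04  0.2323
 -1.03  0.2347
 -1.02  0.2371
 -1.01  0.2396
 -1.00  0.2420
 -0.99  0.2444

11.20

σ√T = 0.42·√0.75 = 0.3637
d₁ = [ln(60/100) + (0.056 + 0.42²/2)·0.75] / 0.3637 = [-0.5108 + 0.1081] / 0.3637 = -1.1071 ⇒ -1.11
√T = √0.75 = 0.8660
φ(d₁) = φ(-1.11) = 0.2155
vega = S·φ(d₁)·√T = 60·0.2155·0.8660 = 11.1974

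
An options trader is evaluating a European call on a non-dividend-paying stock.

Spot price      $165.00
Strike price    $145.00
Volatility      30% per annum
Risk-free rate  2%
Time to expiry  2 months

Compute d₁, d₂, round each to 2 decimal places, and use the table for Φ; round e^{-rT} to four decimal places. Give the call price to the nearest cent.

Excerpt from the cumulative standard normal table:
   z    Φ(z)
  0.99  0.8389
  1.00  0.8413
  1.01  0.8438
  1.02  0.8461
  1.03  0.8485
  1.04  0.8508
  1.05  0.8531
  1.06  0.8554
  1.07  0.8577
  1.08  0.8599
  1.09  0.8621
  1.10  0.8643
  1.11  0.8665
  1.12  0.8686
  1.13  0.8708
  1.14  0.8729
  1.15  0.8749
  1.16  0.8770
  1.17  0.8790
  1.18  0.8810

σ√T = 0.3·√0.1667 = 0.1225
d₁ = [ln(165/145) + (0.02 + 0.3²/2)·0.1667] / 0.1225 = [0.1292 + 0.0108] / 0.1225 = 1.1435 ⇒ 1.14
d₂ = d₁ − σ√T = 1.1435 − 0.1225 = 1.0210 ⇒ 1.02
exp(−rT) = exp(−0.02·0.1667) = 0.9967
N(d₁) = N(1.14) = 0.8729;  N(d₂) = N(1.02) = 0.8461
C = 165·0.8729 − 145·0.9967·0.8461 = 144.0285 − 122.2796 = 21.7489

$21.75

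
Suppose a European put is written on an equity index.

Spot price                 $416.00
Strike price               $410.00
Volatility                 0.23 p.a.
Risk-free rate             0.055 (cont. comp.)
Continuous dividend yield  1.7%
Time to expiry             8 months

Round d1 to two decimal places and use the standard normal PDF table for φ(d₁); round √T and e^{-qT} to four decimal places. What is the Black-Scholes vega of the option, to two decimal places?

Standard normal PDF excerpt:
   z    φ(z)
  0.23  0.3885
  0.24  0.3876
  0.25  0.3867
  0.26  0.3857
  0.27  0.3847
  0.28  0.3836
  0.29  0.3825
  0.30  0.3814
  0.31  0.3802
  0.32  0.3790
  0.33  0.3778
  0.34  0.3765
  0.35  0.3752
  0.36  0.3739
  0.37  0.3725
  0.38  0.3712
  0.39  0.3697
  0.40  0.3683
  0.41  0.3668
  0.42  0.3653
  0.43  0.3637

σ√T = 0.23 × 0.8165 = 0.1878
d₁ = [ln(416/410) + (0.055 − 0.017 + 0.23²/2)·0.6667] / 0.1878 = [0.0145 + 0.0430] / 0.1878 = 0.3062 ≈ 0.31
√T = √0.6667 = 0.8165
φ(d₁) = φ(0.31) = 0.3802
e^(−qT) = e^(−0.017·0.6667) = 0.9887
vega = S·e^(−qT)·φ(d₁)·√T = 416·0.9887·0.3802·0.8165 = 127.6810
(Vega is the same for a European call and put with the same parameters.)

127.68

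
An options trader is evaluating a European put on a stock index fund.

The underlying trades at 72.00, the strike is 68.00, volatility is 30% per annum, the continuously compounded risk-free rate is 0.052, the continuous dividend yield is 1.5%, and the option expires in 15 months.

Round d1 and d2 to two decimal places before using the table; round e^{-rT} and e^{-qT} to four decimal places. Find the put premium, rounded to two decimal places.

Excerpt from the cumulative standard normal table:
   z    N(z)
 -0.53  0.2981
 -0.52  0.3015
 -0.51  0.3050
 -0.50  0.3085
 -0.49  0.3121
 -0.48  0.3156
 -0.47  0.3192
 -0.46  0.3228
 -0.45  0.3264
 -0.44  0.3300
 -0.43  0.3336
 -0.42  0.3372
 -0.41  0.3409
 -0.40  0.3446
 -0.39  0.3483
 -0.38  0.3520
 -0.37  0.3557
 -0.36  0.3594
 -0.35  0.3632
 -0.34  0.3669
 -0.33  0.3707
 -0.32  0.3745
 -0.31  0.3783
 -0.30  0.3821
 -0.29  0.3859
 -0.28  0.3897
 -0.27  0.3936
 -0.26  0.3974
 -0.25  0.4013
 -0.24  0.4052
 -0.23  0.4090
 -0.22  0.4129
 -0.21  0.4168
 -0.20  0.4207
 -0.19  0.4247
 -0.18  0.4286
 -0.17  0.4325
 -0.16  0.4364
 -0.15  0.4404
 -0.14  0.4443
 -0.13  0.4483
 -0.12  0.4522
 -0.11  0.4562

σ√T = 0.3·√1.25 = 0.3354
ln(S/K) + (r − q + σ²/2)T = ln(72/68) + (0.052 − 0.015 + 0.3²/2)·1.25 = 0.0572 + 0.1025 = 0.1597
d₁ = 0.1597 / 0.3354 = 0.4760 → 0.48
d₂ = d₁ − σ√T = 0.4760 − 0.3354 = 0.1406 → 0.14
exp(−qT) = exp(−0.015·1.25) = 0.9814;  exp(−rT) = exp(−0.052·1.25) = 0.9371
N(−d₂) = N(-0.14) = 0.4443;  N(−d₁) = N(-0.48) = 0.3156
P = 68·0.9371·0.4443 − 72·0.9814·0.3156 = 28.3120 − 22.3005 = 6.0115

6.01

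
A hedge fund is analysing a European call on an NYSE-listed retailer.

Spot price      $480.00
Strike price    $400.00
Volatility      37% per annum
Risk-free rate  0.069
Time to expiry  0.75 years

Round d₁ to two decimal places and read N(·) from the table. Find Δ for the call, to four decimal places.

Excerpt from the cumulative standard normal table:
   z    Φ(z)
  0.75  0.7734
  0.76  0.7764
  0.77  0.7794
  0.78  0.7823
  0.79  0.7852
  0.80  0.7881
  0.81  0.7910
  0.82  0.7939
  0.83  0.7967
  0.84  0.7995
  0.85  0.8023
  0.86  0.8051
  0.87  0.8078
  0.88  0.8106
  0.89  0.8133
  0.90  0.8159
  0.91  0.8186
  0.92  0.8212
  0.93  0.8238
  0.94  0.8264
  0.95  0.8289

0.8133

T = 0.75;  σ√T = 0.3204
ln(S/K) + (r + σ²/2)T = ln(480/400) + (0.069 + 0.37²/2)·0.75 = 0.1823 + 0.1031 = 0.2854
d₁ = 0.2854 / 0.3204 = 0.8907 → 0.89
N(d₁) = N(0.89) = 0.8133
Δ_call = N(d₁) = 0.8133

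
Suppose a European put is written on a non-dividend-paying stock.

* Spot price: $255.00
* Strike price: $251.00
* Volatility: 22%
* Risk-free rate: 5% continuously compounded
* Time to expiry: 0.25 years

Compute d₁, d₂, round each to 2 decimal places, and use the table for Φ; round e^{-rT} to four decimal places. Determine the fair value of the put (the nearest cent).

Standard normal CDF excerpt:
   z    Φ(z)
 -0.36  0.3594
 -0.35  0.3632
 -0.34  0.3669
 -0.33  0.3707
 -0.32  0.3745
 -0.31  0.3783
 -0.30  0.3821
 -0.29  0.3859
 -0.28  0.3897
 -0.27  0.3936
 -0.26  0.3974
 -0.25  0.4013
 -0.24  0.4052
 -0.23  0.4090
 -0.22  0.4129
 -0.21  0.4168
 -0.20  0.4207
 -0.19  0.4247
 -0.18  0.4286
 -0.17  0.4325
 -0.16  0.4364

σ√T = 0.22 × 0.5000 = 0.1100
d₁ = [ln(255/251) + (0.05 + ½·0.22²)·0.25] / (σ√T) = (0.0158 + 0.0186) / 0.1100 = 0.3124 ≈ 0.31
d₂ = 0.3124 − 0.1100 = 0.2024 ≈ 0.20
exp(−rT) = exp(−0.05·0.25) = 0.9876
P = 251·0.9876·N(-0.20) − 255·N(-0.31) = 251·0.9876·0.4207 − 255·0.3783 = 104.2863 − 96.4665 = 7.8198

$7.82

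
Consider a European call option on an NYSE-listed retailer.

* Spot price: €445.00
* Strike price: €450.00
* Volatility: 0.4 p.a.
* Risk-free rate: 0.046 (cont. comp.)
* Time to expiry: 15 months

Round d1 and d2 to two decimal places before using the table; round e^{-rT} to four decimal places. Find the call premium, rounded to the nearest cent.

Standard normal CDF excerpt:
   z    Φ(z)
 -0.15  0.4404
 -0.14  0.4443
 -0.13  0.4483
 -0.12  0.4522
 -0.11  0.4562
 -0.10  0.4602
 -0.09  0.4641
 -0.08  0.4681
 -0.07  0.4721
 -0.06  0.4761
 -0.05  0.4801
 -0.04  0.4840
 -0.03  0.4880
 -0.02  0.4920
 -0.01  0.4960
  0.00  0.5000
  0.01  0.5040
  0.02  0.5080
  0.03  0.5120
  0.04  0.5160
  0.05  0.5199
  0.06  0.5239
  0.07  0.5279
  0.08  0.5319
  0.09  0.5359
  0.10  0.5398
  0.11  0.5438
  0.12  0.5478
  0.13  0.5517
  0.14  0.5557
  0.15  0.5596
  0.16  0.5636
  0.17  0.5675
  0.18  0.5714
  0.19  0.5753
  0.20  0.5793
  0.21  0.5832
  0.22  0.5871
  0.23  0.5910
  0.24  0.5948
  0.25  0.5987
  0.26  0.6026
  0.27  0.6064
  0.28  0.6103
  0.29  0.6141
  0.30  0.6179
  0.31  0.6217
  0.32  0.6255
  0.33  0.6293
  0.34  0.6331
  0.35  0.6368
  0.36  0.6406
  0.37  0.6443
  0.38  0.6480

T = 1.25;  σ√T = 0.4472
ln(S/K) + (r + σ²/2)T = ln(445/450) + (0.046 + 0.4²/2)·1.25 = -0.0112 + 0.1575 = 0.1463
d₁ = 0.1463 / 0.4472 = 0.3272 → 0.33
d₂ = d₁ − σ√T = 0.3272 − 0.4472 = -0.1200 → -0.12
exp(−rT) = exp(−0.046·1.25) = 0.9441
C = 445·N(0.33) − 450·0.9441·N(-0.12) = 445·0.6293 − 450·0.9441·0.4522 = 280.0385 − 192.1149 = 87.9236

€87.92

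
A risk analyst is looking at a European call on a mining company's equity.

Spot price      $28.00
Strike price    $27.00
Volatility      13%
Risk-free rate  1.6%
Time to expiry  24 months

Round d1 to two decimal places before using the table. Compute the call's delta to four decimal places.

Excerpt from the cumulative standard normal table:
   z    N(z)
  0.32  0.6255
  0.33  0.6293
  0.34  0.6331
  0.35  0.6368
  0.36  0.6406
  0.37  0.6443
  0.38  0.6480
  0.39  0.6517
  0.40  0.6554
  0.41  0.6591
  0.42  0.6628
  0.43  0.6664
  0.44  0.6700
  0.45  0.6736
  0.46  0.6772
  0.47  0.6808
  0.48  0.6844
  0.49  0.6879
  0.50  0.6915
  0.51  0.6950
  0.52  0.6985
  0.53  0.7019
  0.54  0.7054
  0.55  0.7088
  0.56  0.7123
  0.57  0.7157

0.6772

σ√T = 0.13·√2 = 0.1838
ln(S/K) + (r + σ²/2)T = ln(28/27) + (0.016 + 0.13²/2)·2 = 0.0364 + 0.0489 = 0.0853
d₁ = 0.0853 / 0.1838 = 0.4638 → 0.46
N(d₁) = N(0.46) = 0.6772
Δ_call = N(d₁) = 0.6772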